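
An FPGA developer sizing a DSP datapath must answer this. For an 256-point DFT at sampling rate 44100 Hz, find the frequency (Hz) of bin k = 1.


Frequency of DFT bin k:
f_k = k * fs / N
    = 1 * 44100 / 256
    = 44100 / 256
    = 172.266 Hz

172.266 Hz


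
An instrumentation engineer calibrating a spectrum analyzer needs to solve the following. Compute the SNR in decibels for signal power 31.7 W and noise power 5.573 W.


SNR in decibels:
SNR = 10 * log10(Ps / Pn)
    = 10 * log10(31.7 / 5.573)
    = 10 * log10(5.6881)
    = 10 * 0.755
    = 7.55 dB

7.55 dB


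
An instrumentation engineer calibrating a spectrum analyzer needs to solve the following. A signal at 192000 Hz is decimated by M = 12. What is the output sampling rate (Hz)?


Decimation reduces the sample rate:
fs_out = fs_in / M
       = 192000 / 12
       = 16000.0 Hz

16000.0 Hz


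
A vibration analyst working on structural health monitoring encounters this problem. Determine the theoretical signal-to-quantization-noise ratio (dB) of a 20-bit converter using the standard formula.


Theoretical SNR for a full-scale sinusoid:
SNR = 6.02 * N + 1.76
    = 6.02 * 20 + 1.76
    = 120.4 + 1.76
    = 122.16 dB

122.16 dB


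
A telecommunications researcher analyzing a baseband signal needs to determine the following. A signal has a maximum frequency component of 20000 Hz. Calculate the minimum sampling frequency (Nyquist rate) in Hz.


The Nyquist rate is twice the maximum frequency component.
fs_min = 2 * fmax
      = 2 * 20000
      = 40000 Hz

40000


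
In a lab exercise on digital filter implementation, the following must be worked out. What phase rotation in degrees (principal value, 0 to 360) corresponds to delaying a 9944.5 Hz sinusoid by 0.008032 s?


Phase shift from frequency and time delay:
phi = 360 * f * t_delay
    = 360 * 9944.5 * 0.008032
    = 28754.72 degrees
    mod 360 = 314.72 degrees

314.72 degrees


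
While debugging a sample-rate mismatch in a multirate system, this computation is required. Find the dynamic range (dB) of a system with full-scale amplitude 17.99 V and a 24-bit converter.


Dynamic range from full-scale to LSB:
V_min = V_max / 2^bits = 17.99 / 2^24
DR = 20 * log10(V_max / V_min)
   = 20 * log10(2^24)
   = 20 * 24 * log10(2)
   = 144.49 dB

144.49 dB


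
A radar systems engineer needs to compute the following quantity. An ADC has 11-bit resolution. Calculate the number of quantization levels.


Number of quantization levels = 2^N
= 2^11
= 2048

2048


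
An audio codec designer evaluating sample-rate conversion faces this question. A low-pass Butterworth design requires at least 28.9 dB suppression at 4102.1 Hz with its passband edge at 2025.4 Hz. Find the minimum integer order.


Butterworth filter order formula:
n = log10(10^(A/10) - 1) / (2 * log10(f_stop/f_pass))
10^(28.9/10) - 1 = 775.2471
f_stop/f_pass = 4102.1 / 2025.4 = 2.0253
n = 4.7137 -> ceil = 5

5


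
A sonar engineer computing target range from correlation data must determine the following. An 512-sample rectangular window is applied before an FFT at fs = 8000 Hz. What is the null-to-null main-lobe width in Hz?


Main lobe width for a rectangular window:
Width = 2 * fs / N
      = 2 * 8000 / 512
      = 16000 / 512
      = 31.25 Hz

31.25 Hz


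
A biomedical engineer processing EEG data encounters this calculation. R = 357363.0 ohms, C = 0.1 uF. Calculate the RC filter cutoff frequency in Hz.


Cutoff frequency of a first-order RC filter:
fc = 1 / (2 * pi * R * C)
C = 0.1 uF = 1e-07 F
fc = 1 / (2 * pi * 357363.0 * 1e-07)
   = 1 / 0.22453779509296
   = 4.453593 Hz

4.453593 Hz


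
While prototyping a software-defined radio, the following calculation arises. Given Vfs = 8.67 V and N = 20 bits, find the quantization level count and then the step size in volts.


Step 1 — number of quantization levels:
L = 2^N = 2^20 = 1048576

Step 2 — LSB step size:
delta = Vfs / L
      = 8.67 / 1048576
      = 8.27e-06 V

Levels = 1048576; step size = 8.27e-06 V


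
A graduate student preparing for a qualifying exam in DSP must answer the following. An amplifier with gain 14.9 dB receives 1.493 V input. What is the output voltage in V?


Output voltage from dB gain:
V_out = V_in * 10^(gain_dB / 20)
      = 1.493 * 10^(14.9 / 20)
      = 1.493 * 5.559043
      = 8.2997 V

8.2997 V


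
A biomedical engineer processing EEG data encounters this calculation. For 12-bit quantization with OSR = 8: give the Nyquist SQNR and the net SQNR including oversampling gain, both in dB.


Step 1 — baseline SQNR at Nyquist:
SQNR_base = 6.02*N + 1.76
          = 6.02*12 + 1.76
          = 74.0 dB

Step 2 — oversampling processing gain:
G = 10*log10(OSR) = 10*log10(8) = 9.03 dB

Step 3 — total:
SQNR_total = 74.0 + 9.03 = 83.03 dB

Base SQNR = 74.0 dB; oversampled SQNR = 83.03 dB


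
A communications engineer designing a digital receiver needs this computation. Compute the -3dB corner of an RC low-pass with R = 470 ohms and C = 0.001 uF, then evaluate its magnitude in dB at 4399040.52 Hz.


Step 1 — cutoff frequency:
fc = 1 / (2*pi*R*C)
C = 0.001 uF = 1e-09 F
fc = 1 / (2*pi*470*1e-09)
   = 338627.538 Hz

Step 2 — magnitude at f = 4399040.52 Hz:
|H(f)| = 1 / sqrt(1 + (f/fc)^2)
f/fc = 4399040.52 / 338627.538 = 12.990794
|H| = 1 / sqrt(1 + 168.760729) = 0.0767505
|H|_dB = 20*log10(0.0767505) = -22.3 dB

fc = 338627.538 Hz; |H(4399040.52 Hz)| = -22.3 dB


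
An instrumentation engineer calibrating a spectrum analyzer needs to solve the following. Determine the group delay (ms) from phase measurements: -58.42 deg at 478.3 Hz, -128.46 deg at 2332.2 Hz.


Group delay from phase difference:
tau = -d(phi)/d(omega)
d(phi) = -70.04 deg = -1.222429 rad
d(omega) = 2*pi*(2332.2 - 478.3) = 11648.3972 rad/s
tau = -(-1.222429) / 11648.3972
    = 0.1049 ms

0.1049 ms


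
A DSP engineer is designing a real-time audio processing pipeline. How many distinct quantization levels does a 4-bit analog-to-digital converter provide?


Number of quantization levels = 2^N
= 2^4
= 16

16


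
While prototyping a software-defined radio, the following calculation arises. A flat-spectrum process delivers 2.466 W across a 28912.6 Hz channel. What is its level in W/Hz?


Power spectral density:
PSD = P / BW
    = 2.466 / 28912.6
    = 8.529e-05 W/Hz

8.529e-05 W/Hz


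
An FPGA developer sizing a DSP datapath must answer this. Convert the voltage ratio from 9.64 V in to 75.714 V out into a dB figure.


Voltage gain in dB:
G = 20 * log10(Vout / Vin)
  = 20 * log10(75.714 / 9.64)
  = 20 * log10(7.854149)
  = 20 * 0.895099
  = 17.9 dB

17.9 dB


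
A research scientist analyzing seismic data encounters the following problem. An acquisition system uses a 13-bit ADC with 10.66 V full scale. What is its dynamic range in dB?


Dynamic range from full-scale to LSB:
V_min = V_max / 2^bits = 10.66 / 2^13
DR = 20 * log10(V_max / V_min)
   = 20 * log10(2^13)
   = 20 * 13 * log10(2)
   = 78.27 dB

78.27 dB


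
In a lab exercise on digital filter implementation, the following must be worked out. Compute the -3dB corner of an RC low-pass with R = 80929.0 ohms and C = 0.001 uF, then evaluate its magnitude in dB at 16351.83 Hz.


Step 1 — cutoff frequency:
fc = 1 / (2*pi*R*C)
C = 0.001 uF = 1e-09 F
fc = 1 / (2*pi*80929.0*1e-09)
   = 1966.6 Hz

Step 2 — magnitude at f = 16351.83 Hz:
|H(f)| = 1 / sqrt(1 + (f/fc)^2)
f/fc = 16351.83 / 1966.6 = 8.314772
|H| = 1 / sqrt(1 + 69.135433) = 0.1194074
|H|_dB = 20*log10(0.1194074) = -18.46 dB

fc = 1966.6 Hz; |H(16351.83 Hz)| = -18.46 dB


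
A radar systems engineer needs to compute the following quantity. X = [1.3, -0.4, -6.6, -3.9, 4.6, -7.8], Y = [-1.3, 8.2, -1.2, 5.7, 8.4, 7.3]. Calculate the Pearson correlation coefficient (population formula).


Pearson correlation coefficient (population):
r = cov(X,Y) / (std(X) * std(Y))
Mean X = -2.1333, Mean Y = 4.5167
Cov(X,Y) = 3.372222
Std(X) = 4.383935, Std(Y) = 4.169499
r = 0.1845

0.1845


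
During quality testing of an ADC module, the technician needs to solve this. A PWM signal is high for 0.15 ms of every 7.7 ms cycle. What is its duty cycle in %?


Duty cycle as a percentage:
DC = (t_on / T) * 100
   = (0.15 / 7.7) * 100
   = 0.019481 * 100
   = 1.95 %

1.95 %


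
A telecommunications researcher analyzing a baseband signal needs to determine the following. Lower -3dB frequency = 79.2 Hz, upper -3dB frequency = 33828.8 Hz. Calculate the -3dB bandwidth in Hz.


Bandwidth is the difference of -3dB frequencies:
BW = f_high - f_low
   = 33828.8 - 79.2
   = 33749.6 Hz

33749.6 Hz


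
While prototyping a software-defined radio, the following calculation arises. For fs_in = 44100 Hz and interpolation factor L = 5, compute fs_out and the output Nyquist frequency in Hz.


Step 1 — output sample rate after interpolation by L:
fs_out = L * fs_in = 5 * 44100 = 220500 Hz

Step 2 — Nyquist frequency of the output stream:
f_Nyq = fs_out / 2 = 220500 / 2 = 110250.0 Hz

fs_out = 220500 Hz; f_Nyquist = 110250.0 Hz


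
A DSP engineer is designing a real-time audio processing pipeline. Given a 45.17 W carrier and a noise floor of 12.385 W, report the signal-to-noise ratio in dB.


SNR in decibels:
SNR = 10 * log10(Ps / Pn)
    = 10 * log10(45.17 / 12.385)
    = 10 * log10(3.6472)
    = 10 * 0.562
    = 5.62 dB

5.62 dB


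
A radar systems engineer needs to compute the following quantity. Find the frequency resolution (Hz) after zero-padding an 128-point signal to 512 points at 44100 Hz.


Frequency resolution after zero-padding:
N_padded = 128 * 4 = 512
df = fs / N_padded
   = 44100 / 512
   = 86.1328 Hz

86.1328 Hz


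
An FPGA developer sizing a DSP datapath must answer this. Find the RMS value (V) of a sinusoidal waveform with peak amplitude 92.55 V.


RMS voltage for a sinusoidal waveform:
V_rms = V_peak / sqrt(2)
      = 92.55 / 1.414214
      = 65.443 V

65.443 V


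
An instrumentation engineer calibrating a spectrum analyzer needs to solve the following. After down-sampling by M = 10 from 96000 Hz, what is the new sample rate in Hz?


Decimation reduces the sample rate:
fs_out = fs_in / M
       = 96000 / 10
       = 9600.0 Hz

9600.0 Hz


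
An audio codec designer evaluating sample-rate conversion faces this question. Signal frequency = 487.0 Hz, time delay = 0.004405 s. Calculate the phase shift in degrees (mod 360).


Phase shift from frequency and time delay:
phi = 360 * f * t_delay
    = 360 * 487.0 * 0.004405
    = 772.28 degrees
    mod 360 = 52.28 degrees

52.28 degrees


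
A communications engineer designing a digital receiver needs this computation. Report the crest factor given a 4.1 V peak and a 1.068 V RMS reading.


Crest factor is the ratio of peak to RMS:
CF = V_peak / V_rms
   = 4.1 / 1.068
   = 3.839

3.839


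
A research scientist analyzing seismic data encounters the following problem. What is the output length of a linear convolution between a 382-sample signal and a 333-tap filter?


Linear convolution output length:
L = N + M - 1
  = 382 + 333 - 1
  = 714 samples

714


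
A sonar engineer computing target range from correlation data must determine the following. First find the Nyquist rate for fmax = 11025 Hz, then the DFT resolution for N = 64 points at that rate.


Step 1 — Nyquist sampling rate:
fs = 2 * fmax = 2 * 11025 = 22050 Hz

Step 2 — DFT bin spacing:
df = fs / N = 22050 / 64 = 344.5312 Hz

344.5312 Hz


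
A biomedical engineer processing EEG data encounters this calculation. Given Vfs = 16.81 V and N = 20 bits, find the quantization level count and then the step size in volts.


Step 1 — number of quantization levels:
L = 2^N = 2^20 = 1048576

Step 2 — LSB step size:
delta = Vfs / L
      = 16.81 / 1048576
      = 1.603e-05 V

Levels = 1048576; step size = 1.603e-05 V


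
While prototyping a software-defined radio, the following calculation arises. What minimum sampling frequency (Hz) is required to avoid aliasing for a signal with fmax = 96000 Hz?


The Nyquist rate is twice the maximum frequency component.
fs_min = 2 * fmax
      = 2 * 96000
      = 192000 Hz

192000


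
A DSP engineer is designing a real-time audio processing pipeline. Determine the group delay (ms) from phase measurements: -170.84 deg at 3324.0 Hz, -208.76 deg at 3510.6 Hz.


Group delay from phase difference:
tau = -d(phi)/d(omega)
d(phi) = -37.92 deg = -0.661829 rad
d(omega) = 2*pi*(3510.6 - 3324.0) = 1172.4424 rad/s
tau = -(-0.661829) / 1172.4424
    = 0.5645 ms

0.5645 ms


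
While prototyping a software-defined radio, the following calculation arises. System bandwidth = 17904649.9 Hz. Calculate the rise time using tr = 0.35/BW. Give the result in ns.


Rise time from bandwidth relationship:
tr = 0.35 / BW
   = 0.35 / 17904649.9
   = 1.954799462e-08 s
   = 19.548 ns

19.548 ns


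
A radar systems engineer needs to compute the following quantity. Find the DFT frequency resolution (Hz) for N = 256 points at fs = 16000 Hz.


DFT frequency resolution:
df = fs / N
   = 16000 / 256
   = 62.5 Hz

62.5 Hz


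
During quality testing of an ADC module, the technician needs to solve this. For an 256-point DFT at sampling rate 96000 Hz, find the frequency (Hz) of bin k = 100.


Frequency of DFT bin k:
f_k = k * fs / N
    = 100 * 96000 / 256
    = 9600000 / 256
    = 37500.0 Hz

37500.0 Hz


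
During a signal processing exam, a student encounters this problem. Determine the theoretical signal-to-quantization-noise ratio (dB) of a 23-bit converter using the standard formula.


Theoretical SNR for a full-scale sinusoid:
SNR = 6.02 * N + 1.76
    = 6.02 * 23 + 1.76
    = 138.46 + 1.76
    = 140.22 dB

140.22 dB


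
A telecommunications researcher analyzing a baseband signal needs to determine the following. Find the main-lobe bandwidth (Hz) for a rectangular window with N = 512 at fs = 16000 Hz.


Main lobe width for a rectangular window:
Width = 2 * fs / N
      = 2 * 16000 / 512
      = 32000 / 512
      = 62.5 Hz

62.5 Hz


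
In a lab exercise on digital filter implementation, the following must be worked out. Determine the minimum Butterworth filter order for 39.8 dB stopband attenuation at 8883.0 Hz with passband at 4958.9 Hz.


Butterworth filter order formula:
n = log10(10^(A/10) - 1) / (2 * log10(f_stop/f_pass))
10^(39.8/10) - 1 = 9548.9259
f_stop/f_pass = 8883.0 / 4958.9 = 1.7913
n = 7.8601 -> ceil = 8

8


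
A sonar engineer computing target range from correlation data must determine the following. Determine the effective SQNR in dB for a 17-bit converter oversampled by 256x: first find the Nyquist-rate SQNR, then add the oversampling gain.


Step 1 — baseline SQNR at Nyquist:
SQNR_base = 6.02*N + 1.76
          = 6.02*17 + 1.76
          = 104.1 dB

Step 2 — oversampling processing gain:
G = 10*log10(OSR) = 10*log10(256) = 24.08 dB

Step 3 — total:
SQNR_total = 104.1 + 24.08 = 128.18 dB

Base SQNR = 104.1 dB; oversampled SQNR = 128.18 dB


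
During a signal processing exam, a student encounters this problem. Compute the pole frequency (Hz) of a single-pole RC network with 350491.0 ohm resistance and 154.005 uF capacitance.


Cutoff frequency of a first-order RC filter:
fc = 1 / (2 * pi * R * C)
C = 154.005 uF = 0.000154005 F
fc = 1 / (2 * pi * 350491.0 * 0.000154005)
   = 1 / 339.1497958303
   = 0.002949 Hz

0.002949 Hz


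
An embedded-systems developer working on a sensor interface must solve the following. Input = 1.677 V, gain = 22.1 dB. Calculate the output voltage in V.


Output voltage from dB gain:
V_out = V_in * 10^(gain_dB / 20)
      = 1.677 * 10^(22.1 / 20)
      = 1.677 * 12.735031
      = 21.3566 V

21.3566 V


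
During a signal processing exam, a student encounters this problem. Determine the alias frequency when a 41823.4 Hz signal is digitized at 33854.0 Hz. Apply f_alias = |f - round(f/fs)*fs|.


Compute the nearest integer multiple of fs to the signal:
n = round(41823.4 / 33854.0) = 1
f_alias = |41823.4 - 1 * 33854.0|
        = |41823.4 - 33854.0|
        = 7969.4 Hz

7969.4


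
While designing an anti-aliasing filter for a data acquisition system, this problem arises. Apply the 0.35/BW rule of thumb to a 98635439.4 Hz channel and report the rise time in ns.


Rise time from bandwidth relationship:
tr = 0.35 / BW
   = 0.35 / 98635439.4
   = 3.548420346e-09 s
   = 3.5484 ns

3.5484 ns


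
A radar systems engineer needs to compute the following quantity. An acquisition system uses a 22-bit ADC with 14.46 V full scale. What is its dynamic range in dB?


Dynamic range from full-scale to LSB:
V_min = V_max / 2^bits = 14.46 / 2^22
DR = 20 * log10(V_max / V_min)
   = 20 * log10(2^22)
   = 20 * 22 * log10(2)
   = 132.45 dB

132.45 dB


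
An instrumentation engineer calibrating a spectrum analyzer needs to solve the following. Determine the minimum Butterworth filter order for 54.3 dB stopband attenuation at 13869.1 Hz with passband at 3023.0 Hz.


Butterworth filter order formula:
n = log10(10^(A/10) - 1) / (2 * log10(f_stop/f_pass))
10^(54.3/10) - 1 = 269152.4804
f_stop/f_pass = 13869.1 / 3023.0 = 4.5879
n = 4.1036 -> ceil = 5

5


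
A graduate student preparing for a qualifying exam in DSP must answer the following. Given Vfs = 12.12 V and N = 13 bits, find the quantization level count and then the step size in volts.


Step 1 — number of quantization levels:
L = 2^N = 2^13 = 8192

Step 2 — LSB step size:
delta = Vfs / L
      = 12.12 / 8192
      = 0.00147949 V

Levels = 8192; step size = 0.00147949 V


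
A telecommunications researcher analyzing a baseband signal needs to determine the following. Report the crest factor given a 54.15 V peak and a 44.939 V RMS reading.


Crest factor is the ratio of peak to RMS:
CF = V_peak / V_rms
   = 54.15 / 44.939
   = 1.205

1.205


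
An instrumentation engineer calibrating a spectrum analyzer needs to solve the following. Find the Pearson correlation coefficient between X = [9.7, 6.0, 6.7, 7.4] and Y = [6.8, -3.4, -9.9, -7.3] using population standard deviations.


Pearson correlation coefficient (population):
r = cov(X,Y) / (std(X) * std(Y))
Mean X = 7.45, Mean Y = -3.45
Cov(X,Y) = 7.005
Std(X) = 1.390144, Std(Y) = 6.353936
r = 0.7931

0.7931


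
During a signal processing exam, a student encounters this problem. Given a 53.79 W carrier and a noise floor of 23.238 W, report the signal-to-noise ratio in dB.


SNR in decibels:
SNR = 10 * log10(Ps / Pn)
    = 10 * log10(53.79 / 23.238)
    = 10 * log10(2.3147)
    = 10 * 0.3645
    = 3.65 dB

3.65 dB


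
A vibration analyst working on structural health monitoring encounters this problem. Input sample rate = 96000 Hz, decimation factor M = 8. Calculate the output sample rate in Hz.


Decimation reduces the sample rate:
fs_out = fs_in / M
       = 96000 / 8
       = 12000.0 Hz

12000.0 Hz


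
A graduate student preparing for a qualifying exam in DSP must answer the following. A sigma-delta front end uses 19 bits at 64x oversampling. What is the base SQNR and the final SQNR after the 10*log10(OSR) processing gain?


Step 1 — baseline SQNR at Nyquist:
SQNR_base = 6.02*N + 1.76
          = 6.02*19 + 1.76
          = 116.14 dB

Step 2 — oversampling processing gain:
G = 10*log10(OSR) = 10*log10(64) = 18.06 dB

Step 3 — total:
SQNR_total = 116.14 + 18.06 = 134.2 dB

Base SQNR = 116.14 dB; oversampled SQNR = 134.2 dB


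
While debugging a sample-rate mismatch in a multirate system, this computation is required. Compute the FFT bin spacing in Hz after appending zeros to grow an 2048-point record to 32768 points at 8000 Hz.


Frequency resolution after zero-padding:
N_padded = 2048 * 16 = 32768
df = fs / N_padded
   = 8000 / 32768
   = 0.2441 Hz

0.2441 Hz


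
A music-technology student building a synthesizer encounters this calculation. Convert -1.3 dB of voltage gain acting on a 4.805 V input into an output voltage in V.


Output voltage from dB gain:
V_out = V_in * 10^(gain_dB / 20)
      = 4.805 * 10^(-1.3 / 20)
      = 4.805 * 0.860994
      = 4.1371 V

4.1371 V


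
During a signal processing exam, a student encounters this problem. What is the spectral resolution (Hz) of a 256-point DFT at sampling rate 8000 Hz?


DFT frequency resolution:
df = fs / N
   = 8000 / 256
   = 31.25 Hz

31.25 Hz


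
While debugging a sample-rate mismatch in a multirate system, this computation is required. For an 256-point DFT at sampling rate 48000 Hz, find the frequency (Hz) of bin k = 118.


Frequency of DFT bin k:
f_k = k * fs / N
    = 118 * 48000 / 256
    = 5664000 / 256
    = 22125.0 Hz

22125.0 Hz


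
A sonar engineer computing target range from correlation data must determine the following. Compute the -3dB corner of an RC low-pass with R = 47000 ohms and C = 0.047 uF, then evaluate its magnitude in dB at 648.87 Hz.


Step 1 — cutoff frequency:
fc = 1 / (2*pi*R*C)
C = 0.047 uF = 4.7e-08 F
fc = 1 / (2*pi*47000*4.7e-08)
   = 72.0484 Hz

Step 2 — magnitude at f = 648.87 Hz:
|H(f)| = 1 / sqrt(1 + (f/fc)^2)
f/fc = 648.87 / 72.0484 = 9.006029
|H| = 1 / sqrt(1 + 81.108558) = 0.1103585
|H|_dB = 20*log10(0.1103585) = -19.14 dB

fc = 72.0484 Hz; |H(648.87 Hz)| = -19.14 dB


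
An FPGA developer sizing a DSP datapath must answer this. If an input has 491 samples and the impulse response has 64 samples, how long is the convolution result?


Linear convolution output length:
L = N + M - 1
  = 491 + 64 - 1
  = 554 samples

554


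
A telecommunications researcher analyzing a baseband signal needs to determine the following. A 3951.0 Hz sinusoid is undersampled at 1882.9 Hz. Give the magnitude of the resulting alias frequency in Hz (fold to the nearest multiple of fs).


Compute the nearest integer multiple of fs to the signal:
n = round(3951.0 / 1882.9) = 2
f_alias = |3951.0 - 2 * 1882.9|
        = |3951.0 - 3765.8|
        = 185.2 Hz

185.2


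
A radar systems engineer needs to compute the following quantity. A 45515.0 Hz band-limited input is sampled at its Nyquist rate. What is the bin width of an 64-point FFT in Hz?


Step 1 — Nyquist sampling rate:
fs = 2 * fmax = 2 * 45515.0 = 91030.0 Hz

Step 2 — DFT bin spacing:
df = fs / N = 91030.0 / 64 = 1422.3438 Hz

1422.3438 Hz


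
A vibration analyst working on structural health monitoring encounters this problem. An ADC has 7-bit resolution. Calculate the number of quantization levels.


Number of quantization levels = 2^N
= 2^7
= 128

128


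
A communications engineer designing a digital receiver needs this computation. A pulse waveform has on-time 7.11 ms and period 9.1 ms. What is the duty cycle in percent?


Duty cycle as a percentage:
DC = (t_on / T) * 100
   = (7.11 / 9.1) * 100
   = 0.781319 * 100
   = 78.13 %

78.13 %


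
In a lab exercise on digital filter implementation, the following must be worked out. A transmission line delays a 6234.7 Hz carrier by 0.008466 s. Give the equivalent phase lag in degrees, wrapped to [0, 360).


Phase shift from frequency and time delay:
phi = 360 * f * t_delay
    = 360 * 6234.7 * 0.008466
    = 19001.87 degrees
    mod 360 = 281.87 degrees

281.87 degrees


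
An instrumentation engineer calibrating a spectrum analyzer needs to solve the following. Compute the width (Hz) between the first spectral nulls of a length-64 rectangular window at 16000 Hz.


Main lobe width for a rectangular window:
Width = 2 * fs / N
      = 2 * 16000 / 64
      = 32000 / 64
      = 500.0 Hz

500.0 Hz


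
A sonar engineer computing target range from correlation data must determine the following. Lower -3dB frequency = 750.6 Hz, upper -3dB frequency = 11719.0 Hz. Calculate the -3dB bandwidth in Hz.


Bandwidth is the difference of -3dB frequencies:
BW = f_high - f_low
   = 11719.0 - 750.6
   = 10968.4 Hz

10968.4 Hz


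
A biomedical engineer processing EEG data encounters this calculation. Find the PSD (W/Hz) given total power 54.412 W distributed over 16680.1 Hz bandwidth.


Power spectral density:
PSD = P / BW
    = 54.412 / 16680.1
    = 0.00326209 W/Hz

0.00326209 W/Hz


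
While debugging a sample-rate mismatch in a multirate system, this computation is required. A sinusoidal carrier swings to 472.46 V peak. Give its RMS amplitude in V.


RMS voltage for a sinusoidal waveform:
V_rms = V_peak / sqrt(2)
      = 472.46 / 1.414214
      = 334.08 V

334.08 V


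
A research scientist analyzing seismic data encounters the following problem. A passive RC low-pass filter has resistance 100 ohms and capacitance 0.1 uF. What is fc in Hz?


Cutoff frequency of a first-order RC filter:
fc = 1 / (2 * pi * R * C)
C = 0.1 uF = 1e-07 F
fc = 1 / (2 * pi * 100 * 1e-07)
   = 1 / 6.2831853071796e-05
   = 15915.494309 Hz

15915.494309 Hz


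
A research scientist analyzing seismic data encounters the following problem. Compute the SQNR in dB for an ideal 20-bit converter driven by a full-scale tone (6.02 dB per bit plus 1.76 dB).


Theoretical SNR for a full-scale sinusoid:
SNR = 6.02 * N + 1.76
    = 6.02 * 20 + 1.76
    = 120.4 + 1.76
    = 122.16 dB

122.16 dB


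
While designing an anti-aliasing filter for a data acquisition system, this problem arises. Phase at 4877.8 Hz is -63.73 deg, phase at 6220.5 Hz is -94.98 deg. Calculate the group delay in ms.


Group delay from phase difference:
tau = -d(phi)/d(omega)
d(phi) = -31.25 deg = -0.545415 rad
d(omega) = 2*pi*(6220.5 - 4877.8) = 8436.4329 rad/s
tau = -(-0.545415) / 8436.4329
    = 0.0647 ms

0.0647 ms


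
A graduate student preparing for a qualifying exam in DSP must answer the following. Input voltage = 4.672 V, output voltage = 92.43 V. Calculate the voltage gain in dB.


Voltage gain in dB:
G = 20 * log10(Vout / Vin)
  = 20 * log10(92.43 / 4.672)
  = 20 * log10(19.783818)
  = 20 * 1.29631
  = 25.93 dB

25.93 dB


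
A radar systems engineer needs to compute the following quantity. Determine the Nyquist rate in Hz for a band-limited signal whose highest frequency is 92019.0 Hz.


The Nyquist rate is twice the maximum frequency component.
fs_min = 2 * fmax
      = 2 * 92019.0
      = 184038.0 Hz

184038.0


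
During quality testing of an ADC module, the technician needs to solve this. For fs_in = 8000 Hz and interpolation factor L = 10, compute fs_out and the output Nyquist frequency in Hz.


Step 1 — output sample rate after interpolation by L:
fs_out = L * fs_in = 10 * 8000 = 80000 Hz

Step 2 — Nyquist frequency of the output stream:
f_Nyq = fs_out / 2 = 80000 / 2 = 40000.0 Hz

fs_out = 80000 Hz; f_Nyquist = 40000.0 Hz


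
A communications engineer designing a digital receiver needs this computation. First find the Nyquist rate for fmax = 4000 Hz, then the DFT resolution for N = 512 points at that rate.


Step 1 — Nyquist sampling rate:
fs = 2 * fmax = 2 * 4000 = 8000 Hz

Step 2 — DFT bin spacing:
df = fs / N = 8000 / 512 = 15.625 Hz

15.625 Hz


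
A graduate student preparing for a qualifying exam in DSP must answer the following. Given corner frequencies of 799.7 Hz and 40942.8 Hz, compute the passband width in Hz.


Bandwidth is the difference of -3dB frequencies:
BW = f_high - f_low
   = 40942.8 - 799.7
   = 40143.1 Hz

40143.1 Hz


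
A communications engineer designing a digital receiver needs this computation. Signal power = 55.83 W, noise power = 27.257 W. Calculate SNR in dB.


SNR in decibels:
SNR = 10 * log10(Ps / Pn)
    = 10 * log10(55.83 / 27.257)
    = 10 * log10(2.0483)
    = 10 * 0.3114
    = 3.11 dB

3.11 dB


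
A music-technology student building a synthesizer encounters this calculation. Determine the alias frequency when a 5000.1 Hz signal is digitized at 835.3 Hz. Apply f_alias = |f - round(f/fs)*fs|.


Compute the nearest integer multiple of fs to the signal:
n = round(5000.1 / 835.3) = 6
f_alias = |5000.1 - 6 * 835.3|
        = |5000.1 - 5011.8|
        = 11.7 Hz

11.7


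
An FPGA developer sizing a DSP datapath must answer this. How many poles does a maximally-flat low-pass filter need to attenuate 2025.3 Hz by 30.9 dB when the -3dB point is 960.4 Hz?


Butterworth filter order formula:
n = log10(10^(A/10) - 1) / (2 * log10(f_stop/f_pass))
10^(30.9/10) - 1 = 1229.2688
f_stop/f_pass = 2025.3 / 960.4 = 2.1088
n = 4.7674 -> ceil = 5

5


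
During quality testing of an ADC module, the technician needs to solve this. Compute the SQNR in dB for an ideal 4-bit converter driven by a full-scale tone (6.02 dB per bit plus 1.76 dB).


Theoretical SNR for a full-scale sinusoid:
SNR = 6.02 * N + 1.76
    = 6.02 * 4 + 1.76
    = 24.08 + 1.76
    = 25.84 dB

25.84 dB


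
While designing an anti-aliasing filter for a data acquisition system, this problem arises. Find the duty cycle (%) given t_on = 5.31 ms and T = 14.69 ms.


Duty cycle as a percentage:
DC = (t_on / T) * 100
   = (5.31 / 14.69) * 100
   = 0.36147 * 100
   = 36.15 %

36.15 %


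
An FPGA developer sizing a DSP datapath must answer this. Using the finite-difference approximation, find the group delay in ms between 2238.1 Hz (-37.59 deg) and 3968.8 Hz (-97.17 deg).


Group delay from phase difference:
tau = -d(phi)/d(omega)
d(phi) = -59.58 deg = -1.039867 rad
d(omega) = 2*pi*(3968.8 - 2238.1) = 10874.3088 rad/s
tau = -(-1.039867) / 10874.3088
    = 0.0956 ms

0.0956 ms


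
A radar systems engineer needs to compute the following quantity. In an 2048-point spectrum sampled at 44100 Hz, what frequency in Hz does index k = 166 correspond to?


Frequency of DFT bin k:
f_k = k * fs / N
    = 166 * 44100 / 2048
    = 7320600 / 2048
    = 3574.512 Hz

3574.512 Hz


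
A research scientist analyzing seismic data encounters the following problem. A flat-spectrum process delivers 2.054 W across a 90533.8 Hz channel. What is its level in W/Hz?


Power spectral density:
PSD = P / BW
    = 2.054 / 90533.8
    = 2.269e-05 W/Hz

2.269e-05 W/Hz


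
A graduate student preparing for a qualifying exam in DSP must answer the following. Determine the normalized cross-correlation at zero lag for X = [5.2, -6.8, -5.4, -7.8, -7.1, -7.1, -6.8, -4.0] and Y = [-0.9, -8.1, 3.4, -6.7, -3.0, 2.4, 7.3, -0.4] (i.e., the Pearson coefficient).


Pearson correlation coefficient (population):
r = cov(X,Y) / (std(X) * std(Y))
Mean X = -4.975, Mean Y = -0.75
Cov(X,Y) = 1.33375
Std(X) = 4.005231, Std(Y) = 4.829337
r = 0.069

0.069


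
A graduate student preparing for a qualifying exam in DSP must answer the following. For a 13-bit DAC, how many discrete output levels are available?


Number of quantization levels = 2^N
= 2^13
= 8192

8192


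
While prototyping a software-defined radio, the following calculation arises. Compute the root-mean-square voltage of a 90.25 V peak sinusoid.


RMS voltage for a sinusoidal waveform:
V_rms = V_peak / sqrt(2)
      = 90.25 / 1.414214
      = 63.816 V

63.816 V


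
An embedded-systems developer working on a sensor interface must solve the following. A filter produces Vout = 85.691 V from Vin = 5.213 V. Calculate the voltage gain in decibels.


Voltage gain in dB:
G = 20 * log10(Vout / Vin)
  = 20 * log10(85.691 / 5.213)
  = 20 * log10(16.437944)
  = 20 * 1.215847
  = 24.32 dB

24.32 dB


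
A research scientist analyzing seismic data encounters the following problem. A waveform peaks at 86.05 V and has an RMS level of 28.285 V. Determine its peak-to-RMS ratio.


Crest factor is the ratio of peak to RMS:
CF = V_peak / V_rms
   = 86.05 / 28.285
   = 3.0422

3.0422


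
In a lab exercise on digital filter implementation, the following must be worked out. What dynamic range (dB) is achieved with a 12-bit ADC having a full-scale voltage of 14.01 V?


Dynamic range from full-scale to LSB:
V_min = V_max / 2^bits = 14.01 / 2^12
DR = 20 * log10(V_max / V_min)
   = 20 * log10(2^12)
   = 20 * 12 * log10(2)
   = 72.25 dB

72.25 dB


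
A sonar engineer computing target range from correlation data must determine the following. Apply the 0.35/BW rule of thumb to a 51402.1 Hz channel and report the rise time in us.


Rise time from bandwidth relationship:
tr = 0.35 / BW
   = 0.35 / 51402.1
   = 6.80906033e-06 s
   = 6.8091 us

6.8091 us


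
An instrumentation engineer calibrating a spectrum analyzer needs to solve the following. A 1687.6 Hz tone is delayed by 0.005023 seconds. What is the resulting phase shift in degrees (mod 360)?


Phase shift from frequency and time delay:
phi = 360 * f * t_delay
    = 360 * 1687.6 * 0.005023
    = 3051.65 degrees
    mod 360 = 171.65 degrees

171.65 degrees


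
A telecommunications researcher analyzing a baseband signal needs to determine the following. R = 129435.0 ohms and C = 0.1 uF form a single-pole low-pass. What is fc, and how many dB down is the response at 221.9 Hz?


Step 1 — cutoff frequency:
fc = 1 / (2*pi*R*C)
C = 0.1 uF = 1e-07 F
fc = 1 / (2*pi*129435.0*1e-07)
   = 12.2961 Hz

Step 2 — magnitude at f = 221.9 Hz:
|H(f)| = 1 / sqrt(1 + (f/fc)^2)
f/fc = 221.9 / 12.2961 = 18.046372
|H| = 1 / sqrt(1 + 325.671542) = 0.0553279
|H|_dB = 20*log10(0.0553279) = -25.14 dB

fc = 12.2961 Hz; |H(221.9 Hz)| = -25.14 dB


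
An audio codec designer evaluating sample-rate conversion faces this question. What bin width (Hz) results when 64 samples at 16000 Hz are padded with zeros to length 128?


Frequency resolution after zero-padding:
N_padded = 64 * 2 = 128
df = fs / N_padded
   = 16000 / 128
   = 125.0 Hz

125.0 Hz


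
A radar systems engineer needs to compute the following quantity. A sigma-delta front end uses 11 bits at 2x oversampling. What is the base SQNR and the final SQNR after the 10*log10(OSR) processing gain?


Step 1 — baseline SQNR at Nyquist:
SQNR_base = 6.02*N + 1.76
          = 6.02*11 + 1.76
          = 67.98 dB

Step 2 — oversampling processing gain:
G = 10*log10(OSR) = 10*log10(2) = 3.01 dB

Step 3 — total:
SQNR_total = 67.98 + 3.01 = 70.99 dB

Base SQNR = 67.98 dB; oversampled SQNR = 70.99 dB


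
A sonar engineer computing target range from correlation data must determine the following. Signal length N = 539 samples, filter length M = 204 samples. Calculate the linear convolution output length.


Linear convolution output length:
L = N + M - 1
  = 539 + 204 - 1
  = 742 samples

742


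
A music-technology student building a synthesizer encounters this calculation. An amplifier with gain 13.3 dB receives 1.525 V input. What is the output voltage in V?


Output voltage from dB gain:
V_out = V_in * 10^(gain_dB / 20)
      = 1.525 * 10^(13.3 / 20)
      = 1.525 * 4.62381
      = 7.0513 V

7.0513 V


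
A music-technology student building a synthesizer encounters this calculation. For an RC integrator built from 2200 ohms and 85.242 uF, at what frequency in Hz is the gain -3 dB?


Cutoff frequency of a first-order RC filter:
fc = 1 / (2 * pi * R * C)
C = 85.242 uF = 8.5242e-05 F
fc = 1 / (2 * pi * 2200 * 8.5242e-05)
   = 1 / 1.1783008203001
   = 0.84868 Hz

0.84868 Hz


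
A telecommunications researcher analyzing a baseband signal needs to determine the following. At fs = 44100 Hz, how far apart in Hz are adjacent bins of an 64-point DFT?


DFT frequency resolution:
df = fs / N
   = 44100 / 64
   = 689.0625 Hz

689.0625 Hz


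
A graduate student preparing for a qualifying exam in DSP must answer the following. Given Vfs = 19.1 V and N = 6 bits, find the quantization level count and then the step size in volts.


Step 1 — number of quantization levels:
L = 2^N = 2^6 = 64

Step 2 — LSB step size:
delta = Vfs / L
      = 19.1 / 64
      = 0.2984375 V

Levels = 64; step size = 0.2984375 V


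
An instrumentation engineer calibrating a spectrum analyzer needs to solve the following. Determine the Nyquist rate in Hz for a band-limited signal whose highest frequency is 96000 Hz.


The Nyquist rate is twice the maximum frequency component.
fs_min = 2 * fmax
      = 2 * 96000
      = 192000 Hz

192000


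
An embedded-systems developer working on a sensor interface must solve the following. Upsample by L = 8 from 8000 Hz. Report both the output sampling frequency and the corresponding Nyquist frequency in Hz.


Step 1 — output sample rate after interpolation by L:
fs_out = L * fs_in = 8 * 8000 = 64000 Hz

Step 2 — Nyquist frequency of the output stream:
f_Nyq = fs_out / 2 = 64000 / 2 = 32000.0 Hz

fs_out = 64000 Hz; f_Nyquist = 32000.0 Hz


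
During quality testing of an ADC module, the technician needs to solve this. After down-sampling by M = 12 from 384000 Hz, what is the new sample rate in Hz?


Decimation reduces the sample rate:
fs_out = fs_in / M
       = 384000 / 12
       = 32000.0 Hz

32000.0 Hz


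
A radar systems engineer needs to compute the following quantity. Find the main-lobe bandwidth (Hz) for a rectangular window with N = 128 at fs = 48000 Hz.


Main lobe width for a rectangular window:
Width = 2 * fs / N
      = 2 * 48000 / 128
      = 96000 / 128
      = 750.0 Hz

750.0 Hz


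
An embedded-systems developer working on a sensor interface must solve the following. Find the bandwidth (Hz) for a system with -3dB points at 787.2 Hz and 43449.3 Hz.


Bandwidth is the difference of -3dB frequencies:
BW = f_high - f_low
   = 43449.3 - 787.2
   = 42662.1 Hz

42662.1 Hz


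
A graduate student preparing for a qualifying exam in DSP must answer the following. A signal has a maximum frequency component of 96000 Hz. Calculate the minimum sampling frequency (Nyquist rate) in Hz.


The Nyquist rate is twice the maximum frequency component.
fs_min = 2 * fmax
      = 2 * 96000
      = 192000 Hz

192000


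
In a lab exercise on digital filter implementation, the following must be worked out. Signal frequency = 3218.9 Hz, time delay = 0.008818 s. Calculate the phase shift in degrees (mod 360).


Phase shift from frequency and time delay:
phi = 360 * f * t_delay
    = 360 * 3218.9 * 0.008818
    = 10218.33 degrees
    mod 360 = 138.33 degrees

138.33 degrees


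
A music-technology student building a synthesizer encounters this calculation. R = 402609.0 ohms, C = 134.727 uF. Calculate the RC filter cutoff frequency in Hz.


Cutoff frequency of a first-order RC filter:
fc = 1 / (2 * pi * R * C)
C = 134.727 uF = 0.000134727 F
fc = 1 / (2 * pi * 402609.0 * 0.000134727)
   = 1 / 340.8144396224
   = 0.002934 Hz

0.002934 Hz


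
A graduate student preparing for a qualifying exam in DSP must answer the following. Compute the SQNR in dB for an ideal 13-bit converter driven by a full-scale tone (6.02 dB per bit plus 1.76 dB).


Theoretical SNR for a full-scale sinusoid:
SNR = 6.02 * N + 1.76
    = 6.02 * 13 + 1.76
    = 78.26 + 1.76
    = 80.02 dB

80.02 dB


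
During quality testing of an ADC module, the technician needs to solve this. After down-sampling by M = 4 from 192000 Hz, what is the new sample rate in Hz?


Decimation reduces the sample rate:
fs_out = fs_in / M
       = 192000 / 4
       = 48000.0 Hz

48000.0 Hz


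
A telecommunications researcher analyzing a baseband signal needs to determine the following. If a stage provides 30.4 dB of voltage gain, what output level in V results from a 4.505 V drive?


Output voltage from dB gain:
V_out = V_in * 10^(gain_dB / 20)
      = 4.505 * 10^(30.4 / 20)
      = 4.505 * 33.113112
      = 149.1746 V

149.1746 V


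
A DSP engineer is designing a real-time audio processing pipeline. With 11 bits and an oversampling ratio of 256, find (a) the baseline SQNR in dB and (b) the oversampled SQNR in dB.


Step 1 — baseline SQNR at Nyquist:
SQNR_base = 6.02*N + 1.76
          = 6.02*11 + 1.76
          = 67.98 dB

Step 2 — oversampling processing gain:
G = 10*log10(OSR) = 10*log10(256) = 24.08 dB

Step 3 — total:
SQNR_total = 67.98 + 24.08 = 92.06 dB

Base SQNR = 67.98 dB; oversampled SQNR = 92.06 dB


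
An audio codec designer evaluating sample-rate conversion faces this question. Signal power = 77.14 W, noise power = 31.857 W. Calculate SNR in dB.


SNR in decibels:
SNR = 10 * log10(Ps / Pn)
    = 10 * log10(77.14 / 31.857)
    = 10 * log10(2.4214)
    = 10 * 0.3841
    = 3.84 dB

3.84 dB
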